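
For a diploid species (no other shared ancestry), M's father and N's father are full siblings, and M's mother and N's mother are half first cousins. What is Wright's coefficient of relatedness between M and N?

0.140625

Wright's path rule: contributions from independent ancestry routes add.
M and N are related in two ways: first cousins through their fathers (r = 1/8) and half second cousins through their mothers (r = 1/64).
r = 1/8 + 1/64 = 9/64 = 0.140625.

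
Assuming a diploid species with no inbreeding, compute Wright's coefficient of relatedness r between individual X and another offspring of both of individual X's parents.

Each parent–offspring link contributes a factor of 1/2, and independent paths through distinct common ancestors add.
Full sibs share both parents — two paths of length 2: r = 2·(1/2)^2 = 1/2.

0.5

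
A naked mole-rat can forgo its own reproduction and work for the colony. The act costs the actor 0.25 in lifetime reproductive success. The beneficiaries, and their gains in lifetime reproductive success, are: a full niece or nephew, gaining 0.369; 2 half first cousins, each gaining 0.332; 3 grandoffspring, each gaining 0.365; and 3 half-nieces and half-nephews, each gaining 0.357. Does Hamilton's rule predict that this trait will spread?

Yes

Hamilton's rule: the trait is favored when the sum of r·B over every recipient exceeds the actor's cost C.
r to a full niece or nephew = 0.25 (full aunt/uncle↔niece/nephew: two paths of length 3 through the shared grandparent pair: r = 2·(1/2)^3 = 1/4).
r to a half first cousin = 0.0625 (half first cousins share one grandparent — one path of length 4: r = (1/2)^4 = 1/16).
r to a grandoffspring = 0.25 (two parent–offspring links: r = (1/2)^2 = 1/4).
r to a half-niece or half-nephew = 0.125 (half-aunt/uncle↔niece/nephew: one path of length 3: r = (1/2)^3 = 1/8).
Summing one r·B term per recipient: 1·0.25·0.369 + 2·0.0625·0.332 + 3·0.25·0.365 + 3·0.125·0.357 = 0.541375.
0.541375 > 0.25: the indirect benefit exceeds the cost.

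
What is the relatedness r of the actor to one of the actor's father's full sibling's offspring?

Each parent–offspring link contributes a factor of 1/2, and independent paths through distinct common ancestors add.
First cousins share one grandparent pair — two paths of length 4: r = 2·(1/2)^4 = 1/8.

0.125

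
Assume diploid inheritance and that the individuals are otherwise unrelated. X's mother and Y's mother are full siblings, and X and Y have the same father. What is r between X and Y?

Independent pedigree routes through distinct common ancestors add.
X and Y are related in two ways: first cousins through their mothers (r = 1/8) and half-sibs through their shared father (r = 1/4).
r = 1/8 + 1/4 = 0.375.

0.375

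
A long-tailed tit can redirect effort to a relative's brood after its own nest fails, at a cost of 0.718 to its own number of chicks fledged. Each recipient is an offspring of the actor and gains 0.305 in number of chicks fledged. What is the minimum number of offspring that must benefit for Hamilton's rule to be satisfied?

r to an offspring = 0.5 (one parent–offspring link: r = (1/2)^1 = 1/2).
Hamilton's rule: n·r·B > C  ⇒  n > C/(r·B) = 0.718/(0.5·0.305) = 4.708.
The smallest integer exceeding 4.708 is 5.

5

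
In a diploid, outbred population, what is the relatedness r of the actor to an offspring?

0.5

One parent–offspring link: r = (1/2)^1 = 1/2.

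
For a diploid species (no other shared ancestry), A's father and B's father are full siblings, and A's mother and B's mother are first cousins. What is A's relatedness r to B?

0.15625

Independent pedigree routes through distinct common ancestors add.
A and B are related in two ways: first cousins through their fathers (r = 1/8) and second cousins through their mothers (r = 1/32).
r = 1/8 + 1/32 = 5/32 = 0.15625.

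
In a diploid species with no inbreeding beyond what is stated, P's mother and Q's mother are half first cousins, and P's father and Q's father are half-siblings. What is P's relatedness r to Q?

0.078125

Relatedness sums over independent paths through distinct common ancestors.
P and Q are related in two ways: half second cousins through their mothers (r = 1/64) and half first cousins through their fathers (r = 1/16).
r = 1/64 + 1/16 = 5/64 = 0.078125.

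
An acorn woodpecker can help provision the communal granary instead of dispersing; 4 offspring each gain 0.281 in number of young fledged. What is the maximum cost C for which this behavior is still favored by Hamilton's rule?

r to an offspring = 0.5 (one parent–offspring link: r = (1/2)^1 = 1/2).
Hamilton's rule: n·r·B > C, so the trait is favored while C < n·r·B = 4·0.5·0.281 = 0.562.

0.562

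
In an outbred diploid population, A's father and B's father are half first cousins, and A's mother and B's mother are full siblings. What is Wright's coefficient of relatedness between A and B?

0.140625

Relatedness sums over independent paths through distinct common ancestors.
A and B are related in two ways: half second cousins through their fathers (r = 1/64) and first cousins through their mothers (r = 1/8).
r = 1/64 + 1/8 = 0.140625.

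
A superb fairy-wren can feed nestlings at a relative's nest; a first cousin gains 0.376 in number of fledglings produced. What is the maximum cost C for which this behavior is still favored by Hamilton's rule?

0.047

r to a first cousin = 0.125 (first cousins share one grandparent pair — two paths of length 4: r = 2·(1/2)^4 = 1/8).
Hamilton's rule: n·r·B > C, so the trait is favored while C < n·r·B = 1·0.125·0.376 = 0.047.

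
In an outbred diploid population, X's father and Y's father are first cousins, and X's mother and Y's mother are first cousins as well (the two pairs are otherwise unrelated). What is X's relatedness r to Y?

0.0625

Wright's path rule: contributions from independent ancestry routes add.
X and Y are related in two ways: second cousins through their fathers (r = 1/32) and second cousins through their mothers (r = 1/32).
r = 1/32 + 1/32 = 1/16 = 0.0625.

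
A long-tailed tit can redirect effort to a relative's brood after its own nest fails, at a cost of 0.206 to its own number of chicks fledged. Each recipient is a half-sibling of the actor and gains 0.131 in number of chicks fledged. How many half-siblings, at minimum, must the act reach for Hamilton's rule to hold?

r to a half-sibling = 1/4 (half-sibs share one parent — one path of length 2: r = (1/2)^2 = 1/4).
Hamilton's rule: n·r·B > C  ⇒  n > C/(r·B) = 0.206/(0.25·0.131) = 6.29.
The smallest integer exceeding 6.29 is 7.

7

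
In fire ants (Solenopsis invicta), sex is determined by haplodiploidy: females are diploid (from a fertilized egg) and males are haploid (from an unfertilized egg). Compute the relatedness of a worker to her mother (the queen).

0.5

One meiotic link between diploid queen and diploid daughter: r = 1/2.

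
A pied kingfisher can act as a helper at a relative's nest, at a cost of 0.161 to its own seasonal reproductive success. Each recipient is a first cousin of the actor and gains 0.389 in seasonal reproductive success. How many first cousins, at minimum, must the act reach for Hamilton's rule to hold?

4

r to a first cousin = 1/8 (first cousins share one grandparent pair — two paths of length 4: r = 2·(1/2)^4 = 1/8).
Hamilton's rule: n·r·B > C  ⇒  n > C/(r·B) = 0.161/(0.125·0.389) = 3.311.
The smallest integer exceeding 3.311 is 4.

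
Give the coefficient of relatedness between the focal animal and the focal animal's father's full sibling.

Each parent–offspring link contributes a factor of 1/2, and independent paths through distinct common ancestors add.
Full aunt/uncle↔niece/nephew: two paths of length 3 through the shared grandparent pair: r = 2·(1/2)^3 = 1/4.

0.25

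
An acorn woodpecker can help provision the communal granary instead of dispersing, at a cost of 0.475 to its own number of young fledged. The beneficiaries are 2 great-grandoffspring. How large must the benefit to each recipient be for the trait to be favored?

1.9

r to a great-grandoffspring = 0.125 (three parent–offspring links: r = (1/2)^3 = 1/8).
Hamilton's rule with n recipients of equal r: n·r·B > C, so B > C/(n·r) = 0.475/(2·0.125) = 1.9.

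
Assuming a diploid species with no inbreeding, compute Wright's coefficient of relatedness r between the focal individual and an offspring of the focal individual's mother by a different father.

Each parent–offspring link contributes a factor of 1/2, and independent paths through distinct common ancestors add.
Half-sibs share one parent — one path of length 2: r = (1/2)^2 = 1/4.

0.25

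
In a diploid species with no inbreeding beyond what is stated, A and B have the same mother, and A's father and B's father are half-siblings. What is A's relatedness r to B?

0.3125

Wright's path rule: contributions from independent ancestry routes add.
A and B are related in two ways: half-sibs through their shared mother (r = 1/4) and half first cousins through their fathers (r = 1/16).
r = 1/4 + 1/16 = 5/16 = 0.3125.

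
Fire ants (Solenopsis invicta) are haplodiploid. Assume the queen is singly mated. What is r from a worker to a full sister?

Haplodiploid full sisters inherit their father's entire haploid genome identically (contributing 1/2) and on average half of their mother's contribution (1/2 · 1/2 = 1/4); r = 1/2 + 1/4 = 3/4.

0.75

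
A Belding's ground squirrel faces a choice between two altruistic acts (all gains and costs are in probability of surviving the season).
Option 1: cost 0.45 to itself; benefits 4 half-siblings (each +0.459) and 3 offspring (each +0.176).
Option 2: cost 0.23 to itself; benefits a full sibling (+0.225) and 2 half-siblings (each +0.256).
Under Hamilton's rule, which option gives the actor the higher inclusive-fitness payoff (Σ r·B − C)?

Option 1

Option 1: r to a half-sibling = 0.25.
Option 1: r to an offspring = 0.5.
Option 1: Σ r·B − C = (4·0.25·0.459 + 3·0.5·0.176) − 0.45 = 0.273.
Option 2: r to a full sibling = 0.5.
Option 2: r to a half-sibling = 0.25.
Option 2: Σ r·B − C = (1·0.5·0.225 + 2·0.25·0.256) − 0.23 = 0.0105.
Option 1 has the higher net inclusive-fitness payoff.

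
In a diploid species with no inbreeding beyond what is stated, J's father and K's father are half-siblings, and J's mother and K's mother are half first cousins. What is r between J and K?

Relatedness sums over independent paths through distinct common ancestors.
J and K are related in two ways: half first cousins through their fathers (r = 1/16) and half second cousins through their mothers (r = 1/64).
r = 1/16 + 1/64 = 0.078125.

0.078125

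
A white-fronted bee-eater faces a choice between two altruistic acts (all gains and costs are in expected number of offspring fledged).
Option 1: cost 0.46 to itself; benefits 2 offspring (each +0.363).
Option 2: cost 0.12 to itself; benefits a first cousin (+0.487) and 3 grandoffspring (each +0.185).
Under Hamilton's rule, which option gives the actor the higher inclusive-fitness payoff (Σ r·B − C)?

Option 1: r to an offspring = 0.5.
Option 1: Σ r·B − C = (2·0.5·0.363) − 0.46 = -0.097.
Option 2: r to a first cousin = 0.125.
Option 2: r to a grandoffspring = 0.25.
Option 2: Σ r·B − C = (1·0.125·0.487 + 3·0.25·0.185) − 0.12 = 0.079625.
Option 2 has the higher net inclusive-fitness payoff.

Option 2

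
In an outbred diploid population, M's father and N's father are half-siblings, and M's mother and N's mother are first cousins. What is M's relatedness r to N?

0.09375

Wright's path rule: contributions from independent ancestry routes add.
M and N are related in two ways: half first cousins through their fathers (r = 1/16) and second cousins through their mothers (r = 1/32).
r = 1/16 + 1/32 = 0.09375.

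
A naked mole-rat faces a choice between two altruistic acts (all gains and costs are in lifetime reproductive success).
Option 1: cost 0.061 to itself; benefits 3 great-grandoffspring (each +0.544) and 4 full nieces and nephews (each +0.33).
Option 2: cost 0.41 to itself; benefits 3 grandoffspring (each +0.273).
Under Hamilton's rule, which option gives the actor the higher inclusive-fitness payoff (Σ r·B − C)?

Option 1: r to a great-grandoffspring = 0.125.
Option 1: r to a full niece or nephew = 0.25.
Option 1: Σ r·B − C = (3·0.125·0.544 + 4·0.25·0.33) − 0.061 = 0.473.
Option 2: r to a grandoffspring = 0.25.
Option 2: Σ r·B − C = (3·0.25·0.273) − 0.41 = -0.20525.
Option 1 has the higher net inclusive-fitness payoff.

Option 1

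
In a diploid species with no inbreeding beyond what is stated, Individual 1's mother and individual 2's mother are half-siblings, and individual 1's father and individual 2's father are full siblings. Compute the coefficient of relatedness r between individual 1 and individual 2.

Relatedness sums over independent paths through distinct common ancestors.
Individual 1 and individual 2 are related in two ways: half first cousins through their mothers (r = 1/16) and first cousins through their fathers (r = 1/8).
r = 1/16 + 1/8 = 3/16 = 0.1875.

0.1875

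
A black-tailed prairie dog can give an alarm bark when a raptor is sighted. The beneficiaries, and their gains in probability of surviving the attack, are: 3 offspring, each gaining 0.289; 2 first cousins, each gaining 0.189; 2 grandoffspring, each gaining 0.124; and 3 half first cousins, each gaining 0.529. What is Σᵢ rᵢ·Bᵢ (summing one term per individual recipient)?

r to an offspring = 0.5 (one parent–offspring link: r = (1/2)^1 = 1/2).
r to a first cousin = 1/8 (first cousins share one grandparent pair — two paths of length 4: r = 2·(1/2)^4 = 1/8).
r to a grandoffspring = 1/4 (two parent–offspring links: r = (1/2)^2 = 1/4).
r to a half first cousin = 1/16 (half first cousins share one grandparent — one path of length 4: r = (1/2)^4 = 1/16).
Summing one r·B term per recipient: 3·0.5·0.289 + 2·0.125·0.189 + 2·0.25·0.124 + 3·0.0625·0.529 = 0.6419375.

0.6419375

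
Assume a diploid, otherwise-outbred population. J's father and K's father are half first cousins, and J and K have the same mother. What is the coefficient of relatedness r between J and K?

0.265625

With two independent routes of shared ancestry, r is the sum of the two contributions.
J and K are related in two ways: half second cousins through their fathers (r = 1/64) and half-sibs through their shared mother (r = 1/4).
r = 1/64 + 1/4 = 0.265625.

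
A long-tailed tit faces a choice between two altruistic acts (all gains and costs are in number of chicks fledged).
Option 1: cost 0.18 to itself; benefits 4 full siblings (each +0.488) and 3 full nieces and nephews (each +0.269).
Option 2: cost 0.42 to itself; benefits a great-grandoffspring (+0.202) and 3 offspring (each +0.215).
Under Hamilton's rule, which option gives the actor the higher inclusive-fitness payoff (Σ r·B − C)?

Option 1: r to a full sibling = 0.5.
Option 1: r to a full niece or nephew = 0.25.
Option 1: Σ r·B − C = (4·0.5·0.488 + 3·0.25·0.269) − 0.18 = 0.99775.
Option 2: r to a great-grandoffspring = 0.125.
Option 2: r to an offspring = 0.5.
Option 2: Σ r·B − C = (1·0.125·0.202 + 3·0.5·0.215) − 0.42 = -0.07225.
Option 1 has the higher net inclusive-fitness payoff.

Option 1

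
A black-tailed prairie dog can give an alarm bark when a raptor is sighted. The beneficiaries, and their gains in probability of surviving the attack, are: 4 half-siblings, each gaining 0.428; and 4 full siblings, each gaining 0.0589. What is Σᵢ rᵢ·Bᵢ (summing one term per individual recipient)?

r to a half-sibling = 1/4 (half-sibs share one parent — one path of length 2: r = (1/2)^2 = 1/4).
r to a full sibling = 0.5 (full sibs share both parents — two paths of length 2: r = 2·(1/2)^2 = 1/2).
Summing one r·B term per recipient: 4·0.25·0.428 + 4·0.5·0.0589 = 0.5458.

0.5458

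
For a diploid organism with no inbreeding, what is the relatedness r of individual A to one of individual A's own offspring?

Each parent–offspring link contributes a factor of 1/2, and independent paths through distinct common ancestors add.
One parent–offspring link: r = (1/2)^1 = 1/2.

0.5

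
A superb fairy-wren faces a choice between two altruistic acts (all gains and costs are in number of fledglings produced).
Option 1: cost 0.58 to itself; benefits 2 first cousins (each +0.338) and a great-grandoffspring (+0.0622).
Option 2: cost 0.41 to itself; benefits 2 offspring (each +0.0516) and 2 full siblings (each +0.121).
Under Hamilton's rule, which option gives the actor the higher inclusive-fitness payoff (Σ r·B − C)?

Option 1: r to a first cousin = 0.125.
Option 1: r to a great-grandoffspring = 0.125.
Option 1: Σ r·B − C = (2·0.125·0.338 + 1·0.125·0.0622) − 0.58 = -0.487725.
Option 2: r to an offspring = 0.5.
Option 2: r to a full sibling = 0.5.
Option 2: Σ r·B − C = (2·0.5·0.0516 + 2·0.5·0.121) − 0.41 = -0.2374.
Option 2 has the higher net inclusive-fitness payoff.

Option 2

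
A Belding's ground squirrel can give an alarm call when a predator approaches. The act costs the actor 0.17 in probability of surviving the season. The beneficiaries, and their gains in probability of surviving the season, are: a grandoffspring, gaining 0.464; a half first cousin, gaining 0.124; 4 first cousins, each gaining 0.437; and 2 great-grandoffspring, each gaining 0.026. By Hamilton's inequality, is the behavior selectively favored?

Yes

Hamilton's rule: the trait is favored when the sum of r·B over every recipient exceeds the actor's cost C.
r to a grandoffspring = 0.25 (two parent–offspring links: r = (1/2)^2 = 1/4).
r to a half first cousin = 1/16 (half first cousins share one grandparent — one path of length 4: r = (1/2)^4 = 1/16).
r to a first cousin = 0.125 (first cousins share one grandparent pair — two paths of length 4: r = 2·(1/2)^4 = 1/8).
r to a great-grandoffspring = 0.125 (three parent–offspring links: r = (1/2)^3 = 1/8).
Summing one r·B term per recipient: 1·0.25·0.464 + 1·0.0625·0.124 + 4·0.125·0.437 + 2·0.125·0.026 = 0.34875.
0.34875 > 0.17: the indirect benefit exceeds the cost.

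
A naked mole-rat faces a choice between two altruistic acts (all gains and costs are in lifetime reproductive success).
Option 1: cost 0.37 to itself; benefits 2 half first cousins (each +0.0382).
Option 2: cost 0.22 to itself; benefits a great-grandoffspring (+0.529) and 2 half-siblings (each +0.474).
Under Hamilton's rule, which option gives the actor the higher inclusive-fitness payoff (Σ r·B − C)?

Option 2

Option 1: r to a half first cousin = 0.0625.
Option 1: Σ r·B − C = (2·0.0625·0.0382) − 0.37 = -0.365225.
Option 2: r to a great-grandoffspring = 0.125.
Option 2: r to a half-sibling = 0.25.
Option 2: Σ r·B − C = (1·0.125·0.529 + 2·0.25·0.474) − 0.22 = 0.083125.
Option 2 has the higher net inclusive-fitness payoff.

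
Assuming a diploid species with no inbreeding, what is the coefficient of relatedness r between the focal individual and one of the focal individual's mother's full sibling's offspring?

0.125

Each parent–offspring link contributes a factor of 1/2, and independent paths through distinct common ancestors add.
First cousins share one grandparent pair — two paths of length 4: r = 2·(1/2)^4 = 1/8.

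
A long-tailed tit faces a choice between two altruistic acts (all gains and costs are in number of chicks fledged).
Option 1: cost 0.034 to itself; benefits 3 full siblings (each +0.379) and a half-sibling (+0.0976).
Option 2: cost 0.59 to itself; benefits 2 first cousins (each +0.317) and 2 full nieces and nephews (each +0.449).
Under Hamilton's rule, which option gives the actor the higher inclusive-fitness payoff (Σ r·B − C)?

Option 1: r to a full sibling = 0.5.
Option 1: r to a half-sibling = 0.25.
Option 1: Σ r·B − C = (3·0.5·0.379 + 1·0.25·0.0976) − 0.034 = 0.5589.
Option 2: r to a first cousin = 0.125.
Option 2: r to a full niece or nephew = 0.25.
Option 2: Σ r·B − C = (2·0.125·0.317 + 2·0.25·0.449) − 0.59 = -0.28625.
Option 1 has the higher net inclusive-fitness payoff.

Option 1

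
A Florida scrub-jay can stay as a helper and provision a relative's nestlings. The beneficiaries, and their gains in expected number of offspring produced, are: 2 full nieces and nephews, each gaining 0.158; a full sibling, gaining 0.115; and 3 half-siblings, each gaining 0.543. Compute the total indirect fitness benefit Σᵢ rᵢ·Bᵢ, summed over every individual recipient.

0.54375

r to a full niece or nephew = 0.25 (full aunt/uncle↔niece/nephew: two paths of length 3 through the shared grandparent pair: r = 2·(1/2)^3 = 1/4).
r to a full sibling = 0.5 (full sibs share both parents — two paths of length 2: r = 2·(1/2)^2 = 1/2).
r to a half-sibling = 1/4 (half-sibs share one parent — one path of length 2: r = (1/2)^2 = 1/4).
Summing one r·B term per recipient: 2·0.25·0.158 + 1·0.5·0.115 + 3·0.25·0.543 = 0.54375.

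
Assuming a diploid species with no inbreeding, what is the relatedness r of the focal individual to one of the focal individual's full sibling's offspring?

0.25

Each parent–offspring link contributes a factor of 1/2, and independent paths through distinct common ancestors add.
Full aunt/uncle↔niece/nephew: two paths of length 3 through the shared grandparent pair: r = 2·(1/2)^3 = 1/4.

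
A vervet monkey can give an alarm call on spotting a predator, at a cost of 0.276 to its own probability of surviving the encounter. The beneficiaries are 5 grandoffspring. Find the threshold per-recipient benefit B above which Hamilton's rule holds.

r to a grandoffspring = 0.25 (two parent–offspring links: r = (1/2)^2 = 1/4).
Hamilton's rule with n recipients of equal r: n·r·B > C, so B > C/(n·r) = 0.276/(5·0.25) = 0.2208.

0.2208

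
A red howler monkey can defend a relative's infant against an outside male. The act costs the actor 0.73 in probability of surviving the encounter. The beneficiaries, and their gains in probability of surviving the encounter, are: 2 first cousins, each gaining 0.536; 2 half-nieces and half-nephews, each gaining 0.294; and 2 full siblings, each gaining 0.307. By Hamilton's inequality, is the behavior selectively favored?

No

Hamilton's rule: the trait is favored when the sum of r·B over every recipient exceeds the actor's cost C.
r to a first cousin = 1/8 (first cousins share one grandparent pair — two paths of length 4: r = 2·(1/2)^4 = 1/8).
r to a half-niece or half-nephew = 1/8 (half-aunt/uncle↔niece/nephew: one path of length 3: r = (1/2)^3 = 1/8).
r to a full sibling = 1/2 (full sibs share both parents — two paths of length 2: r = 2·(1/2)^2 = 1/2).
Summing one r·B term per recipient: 2·0.125·0.536 + 2·0.125·0.294 + 2·0.5·0.307 = 0.5145.
0.5145 < 0.73: the indirect benefit is less than the cost.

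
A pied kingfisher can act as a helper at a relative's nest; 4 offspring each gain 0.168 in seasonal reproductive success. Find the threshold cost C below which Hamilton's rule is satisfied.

0.336

r to an offspring = 0.5 (one parent–offspring link: r = (1/2)^1 = 1/2).
Hamilton's rule: n·r·B > C, so the trait is favored while C < n·r·B = 4·0.5·0.168 = 0.336.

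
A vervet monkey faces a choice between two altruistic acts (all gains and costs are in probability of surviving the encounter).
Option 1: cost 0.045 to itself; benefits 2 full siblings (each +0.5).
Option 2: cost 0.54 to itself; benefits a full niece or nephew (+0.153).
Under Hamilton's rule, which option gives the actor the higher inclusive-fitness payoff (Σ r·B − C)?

Option 1

Option 1: r to a full sibling = 0.5.
Option 1: Σ r·B − C = (2·0.5·0.5) − 0.045 = 0.455.
Option 2: r to a full niece or nephew = 0.25.
Option 2: Σ r·B − C = (1·0.25·0.153) − 0.54 = -0.50175.
Option 1 has the higher net inclusive-fitness payoff.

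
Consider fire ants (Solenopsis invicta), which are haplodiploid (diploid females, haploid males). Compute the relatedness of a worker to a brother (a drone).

Her haploid brother carries none of their father's genes and a random half of their mother's genome; that half matches the maternal half of her own genome with probability 1/2: r = 1/2 · 1/2 = 1/4.

0.25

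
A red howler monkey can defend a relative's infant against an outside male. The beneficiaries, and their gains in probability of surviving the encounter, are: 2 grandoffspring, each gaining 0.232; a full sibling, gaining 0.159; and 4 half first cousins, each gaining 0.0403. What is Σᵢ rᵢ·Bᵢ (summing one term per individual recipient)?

r to a grandoffspring = 0.25 (two parent–offspring links: r = (1/2)^2 = 1/4).
r to a full sibling = 1/2 (full sibs share both parents — two paths of length 2: r = 2·(1/2)^2 = 1/2).
r to a half first cousin = 0.0625 (half first cousins share one grandparent — one path of length 4: r = (1/2)^4 = 1/16).
Summing one r·B term per recipient: 2·0.25·0.232 + 1·0.5·0.159 + 4·0.0625·0.0403 = 0.205575.

0.205575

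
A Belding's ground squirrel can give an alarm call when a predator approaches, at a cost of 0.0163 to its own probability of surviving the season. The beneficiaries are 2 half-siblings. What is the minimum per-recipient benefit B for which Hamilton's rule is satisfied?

0.0326

r to a half-sibling = 1/4 (half-sibs share one parent — one path of length 2: r = (1/2)^2 = 1/4).
Hamilton's rule with n recipients of equal r: n·r·B > C, so B > C/(n·r) = 0.0163/(2·0.25) = 0.0326.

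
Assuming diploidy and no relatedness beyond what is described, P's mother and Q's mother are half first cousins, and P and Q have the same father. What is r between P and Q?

0.265625

Independent pedigree routes through distinct common ancestors add.
P and Q are related in two ways: half second cousins through their mothers (r = 1/64) and half-sibs through their shared father (r = 1/4).
r = 1/64 + 1/4 = 0.265625.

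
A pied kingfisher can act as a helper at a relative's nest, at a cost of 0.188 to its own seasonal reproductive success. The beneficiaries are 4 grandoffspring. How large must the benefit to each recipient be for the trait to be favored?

r to a grandoffspring = 1/4 (two parent–offspring links: r = (1/2)^2 = 1/4).
Hamilton's rule with n recipients of equal r: n·r·B > C, so B > C/(n·r) = 0.188/(4·0.25) = 0.188.

0.188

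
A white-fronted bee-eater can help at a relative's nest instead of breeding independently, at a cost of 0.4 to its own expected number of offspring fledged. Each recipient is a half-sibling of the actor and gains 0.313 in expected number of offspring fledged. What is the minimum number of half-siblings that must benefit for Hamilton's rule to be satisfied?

r to a half-sibling = 0.25 (half-sibs share one parent — one path of length 2: r = (1/2)^2 = 1/4).
Hamilton's rule: n·r·B > C  ⇒  n > C/(r·B) = 0.4/(0.25·0.313) = 5.112.
The smallest integer exceeding 5.112 is 6.

6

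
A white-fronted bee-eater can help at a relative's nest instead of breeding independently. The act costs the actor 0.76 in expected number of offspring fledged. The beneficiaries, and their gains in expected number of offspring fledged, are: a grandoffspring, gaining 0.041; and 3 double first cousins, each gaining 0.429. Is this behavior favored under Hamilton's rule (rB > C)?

Hamilton's rule: the trait is favored when the sum of r·B over every recipient exceeds the actor's cost C.
r to a grandoffspring = 1/4 (two parent–offspring links: r = (1/2)^2 = 1/4).
r to a double first cousin = 0.25 (double first cousins share both grandparent pairs — four paths of length 4: r = 4·(1/2)^4 = 1/4).
Summing one r·B term per recipient: 1·0.25·0.041 + 3·0.25·0.429 = 0.332.
0.332 < 0.76: the indirect benefit is less than the cost.

No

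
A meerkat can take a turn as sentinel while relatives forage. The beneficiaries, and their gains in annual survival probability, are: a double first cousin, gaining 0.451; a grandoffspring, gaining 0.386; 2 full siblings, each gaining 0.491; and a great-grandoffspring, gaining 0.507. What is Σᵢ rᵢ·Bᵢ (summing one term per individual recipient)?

r to a double first cousin = 1/4 (double first cousins share both grandparent pairs — four paths of length 4: r = 4·(1/2)^4 = 1/4).
r to a grandoffspring = 0.25 (two parent–offspring links: r = (1/2)^2 = 1/4).
r to a full sibling = 0.5 (full sibs share both parents — two paths of length 2: r = 2·(1/2)^2 = 1/2).
r to a great-grandoffspring = 1/8 (three parent–offspring links: r = (1/2)^3 = 1/8).
Summing one r·B term per recipient: 1·0.25·0.451 + 1·0.25·0.386 + 2·0.5·0.491 + 1·0.125·0.507 = 0.763625.

0.763625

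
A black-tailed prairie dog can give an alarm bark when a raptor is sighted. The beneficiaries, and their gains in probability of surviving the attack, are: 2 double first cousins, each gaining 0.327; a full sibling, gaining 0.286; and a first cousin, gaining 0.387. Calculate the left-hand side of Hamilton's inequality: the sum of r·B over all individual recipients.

r to a double first cousin = 1/4 (double first cousins share both grandparent pairs — four paths of length 4: r = 4·(1/2)^4 = 1/4).
r to a full sibling = 0.5 (full sibs share both parents — two paths of length 2: r = 2·(1/2)^2 = 1/2).
r to a first cousin = 0.125 (first cousins share one grandparent pair — two paths of length 4: r = 2·(1/2)^4 = 1/8).
Summing one r·B term per recipient: 2·0.25·0.327 + 1·0.5·0.286 + 1·0.125·0.387 = 0.354875.

0.354875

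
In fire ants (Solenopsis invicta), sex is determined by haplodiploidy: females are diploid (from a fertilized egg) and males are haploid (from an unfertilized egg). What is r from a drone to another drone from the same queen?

0.5

Haploid brothers each carry a random half of the queen's diploid genome, so on average they share half: r = 1/2.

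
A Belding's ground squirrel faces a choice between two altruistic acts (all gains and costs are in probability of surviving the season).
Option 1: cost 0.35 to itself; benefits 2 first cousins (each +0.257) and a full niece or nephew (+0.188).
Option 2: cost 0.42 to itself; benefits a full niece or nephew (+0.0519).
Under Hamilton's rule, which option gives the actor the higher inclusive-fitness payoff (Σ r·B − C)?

Option 1: r to a first cousin = 0.125.
Option 1: r to a full niece or nephew = 0.25.
Option 1: Σ r·B − C = (2·0.125·0.257 + 1·0.25·0.188) − 0.35 = -0.23875.
Option 2: r to a full niece or nephew = 0.25.
Option 2: Σ r·B − C = (1·0.25·0.0519) − 0.42 = -0.407025.
Option 1 has the higher net inclusive-fitness payoff.

Option 1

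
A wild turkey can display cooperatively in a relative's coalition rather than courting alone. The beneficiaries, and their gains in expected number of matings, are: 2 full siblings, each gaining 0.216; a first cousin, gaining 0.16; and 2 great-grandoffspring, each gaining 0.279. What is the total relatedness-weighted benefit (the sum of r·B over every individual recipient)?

0.30575

r to a full sibling = 1/2 (full sibs share both parents — two paths of length 2: r = 2·(1/2)^2 = 1/2).
r to a first cousin = 1/8 (first cousins share one grandparent pair — two paths of length 4: r = 2·(1/2)^4 = 1/8).
r to a great-grandoffspring = 0.125 (three parent–offspring links: r = (1/2)^3 = 1/8).
Summing one r·B term per recipient: 2·0.5·0.216 + 1·0.125·0.16 + 2·0.125·0.279 = 0.30575.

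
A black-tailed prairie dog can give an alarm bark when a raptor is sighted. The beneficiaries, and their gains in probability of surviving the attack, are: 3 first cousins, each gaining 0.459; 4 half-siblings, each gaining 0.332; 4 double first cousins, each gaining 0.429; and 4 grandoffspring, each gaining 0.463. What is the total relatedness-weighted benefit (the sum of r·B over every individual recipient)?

r to a first cousin = 0.125 (first cousins share one grandparent pair — two paths of length 4: r = 2·(1/2)^4 = 1/8).
r to a half-sibling = 1/4 (half-sibs share one parent — one path of length 2: r = (1/2)^2 = 1/4).
r to a double first cousin = 1/4 (double first cousins share both grandparent pairs — four paths of length 4: r = 4·(1/2)^4 = 1/4).
r to a grandoffspring = 1/4 (two parent–offspring links: r = (1/2)^2 = 1/4).
Summing one r·B term per recipient: 3·0.125·0.459 + 4·0.25·0.332 + 4·0.25·0.429 + 4·0.25·0.463 = 1.396125.

1.396125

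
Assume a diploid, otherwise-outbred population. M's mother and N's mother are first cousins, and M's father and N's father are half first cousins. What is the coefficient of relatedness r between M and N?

0.046875

Independent pedigree routes through distinct common ancestors add.
M and N are related in two ways: second cousins through their mothers (r = 1/32) and half second cousins through their fathers (r = 1/64).
r = 1/32 + 1/64 = 3/64 = 0.046875.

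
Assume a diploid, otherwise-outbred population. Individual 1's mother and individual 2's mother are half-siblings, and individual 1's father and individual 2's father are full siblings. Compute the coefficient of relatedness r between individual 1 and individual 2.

0.1875

Wright's path rule: contributions from independent ancestry routes add.
Individual 1 and individual 2 are related in two ways: half first cousins through their mothers (r = 1/16) and first cousins through their fathers (r = 1/8).
r = 1/16 + 1/8 = 3/16 = 0.1875.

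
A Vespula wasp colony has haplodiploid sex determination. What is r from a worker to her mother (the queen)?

One meiotic link between diploid queen and diploid daughter: r = 1/2.

0.5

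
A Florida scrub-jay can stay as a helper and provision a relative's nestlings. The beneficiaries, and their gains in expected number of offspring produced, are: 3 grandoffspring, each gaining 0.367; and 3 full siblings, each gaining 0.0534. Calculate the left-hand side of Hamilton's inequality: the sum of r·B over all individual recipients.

r to a grandoffspring = 0.25 (two parent–offspring links: r = (1/2)^2 = 1/4).
r to a full sibling = 0.5 (full sibs share both parents — two paths of length 2: r = 2·(1/2)^2 = 1/2).
Summing one r·B term per recipient: 3·0.25·0.367 + 3·0.5·0.0534 = 0.35535.

0.35535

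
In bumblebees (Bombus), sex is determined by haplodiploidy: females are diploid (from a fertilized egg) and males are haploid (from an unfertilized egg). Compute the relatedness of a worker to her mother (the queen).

0.5

One meiotic link between diploid queen and diploid daughter: r = 1/2.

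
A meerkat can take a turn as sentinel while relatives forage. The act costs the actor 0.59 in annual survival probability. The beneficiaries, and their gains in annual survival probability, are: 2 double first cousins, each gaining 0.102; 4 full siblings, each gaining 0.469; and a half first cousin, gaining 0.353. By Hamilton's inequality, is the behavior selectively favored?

Hamilton's rule: the trait is favored when the sum of r·B over every recipient exceeds the actor's cost C.
r to a double first cousin = 0.25 (double first cousins share both grandparent pairs — four paths of length 4: r = 4·(1/2)^4 = 1/4).
r to a full sibling = 1/2 (full sibs share both parents — two paths of length 2: r = 2·(1/2)^2 = 1/2).
r to a half first cousin = 1/16 (half first cousins share one grandparent — one path of length 4: r = (1/2)^4 = 1/16).
Summing one r·B term per recipient: 2·0.25·0.102 + 4·0.5·0.469 + 1·0.0625·0.353 = 1.0110625.
1.0110625 > 0.59: the indirect benefit exceeds the cost.

Yes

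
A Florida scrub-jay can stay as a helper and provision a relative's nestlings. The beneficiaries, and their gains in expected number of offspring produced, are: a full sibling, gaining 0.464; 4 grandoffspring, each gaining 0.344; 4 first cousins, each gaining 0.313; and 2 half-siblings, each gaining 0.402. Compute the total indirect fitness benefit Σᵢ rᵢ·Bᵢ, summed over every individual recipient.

0.9335

r to a full sibling = 1/2 (full sibs share both parents — two paths of length 2: r = 2·(1/2)^2 = 1/2).
r to a grandoffspring = 0.25 (two parent–offspring links: r = (1/2)^2 = 1/4).
r to a first cousin = 1/8 (first cousins share one grandparent pair — two paths of length 4: r = 2·(1/2)^4 = 1/8).
r to a half-sibling = 0.25 (half-sibs share one parent — one path of length 2: r = (1/2)^2 = 1/4).
Summing one r·B term per recipient: 1·0.5·0.464 + 4·0.25·0.344 + 4·0.125·0.313 + 2·0.25·0.402 = 0.9335.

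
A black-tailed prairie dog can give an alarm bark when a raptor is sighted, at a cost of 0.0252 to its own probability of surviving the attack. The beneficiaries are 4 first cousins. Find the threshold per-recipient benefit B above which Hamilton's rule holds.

0.0504

r to a first cousin = 1/8 (first cousins share one grandparent pair — two paths of length 4: r = 2·(1/2)^4 = 1/8).
Hamilton's rule with n recipients of equal r: n·r·B > C, so B > C/(n·r) = 0.0252/(4·0.125) = 0.0504.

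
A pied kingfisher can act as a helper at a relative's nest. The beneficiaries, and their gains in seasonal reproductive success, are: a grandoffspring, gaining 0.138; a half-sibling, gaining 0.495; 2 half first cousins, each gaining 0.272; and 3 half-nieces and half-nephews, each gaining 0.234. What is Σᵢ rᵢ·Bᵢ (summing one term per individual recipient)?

0.28

r to a grandoffspring = 0.25 (two parent–offspring links: r = (1/2)^2 = 1/4).
r to a half-sibling = 0.25 (half-sibs share one parent — one path of length 2: r = (1/2)^2 = 1/4).
r to a half first cousin = 1/16 (half first cousins share one grandparent — one path of length 4: r = (1/2)^4 = 1/16).
r to a half-niece or half-nephew = 1/8 (half-aunt/uncle↔niece/nephew: one path of length 3: r = (1/2)^3 = 1/8).
Summing one r·B term per recipient: 1·0.25·0.138 + 1·0.25·0.495 + 2·0.0625·0.272 + 3·0.125·0.234 = 0.28.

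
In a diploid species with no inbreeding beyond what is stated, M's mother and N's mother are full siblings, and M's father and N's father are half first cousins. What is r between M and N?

With two independent routes of shared ancestry, r is the sum of the two contributions.
M and N are related in two ways: first cousins through their mothers (r = 1/8) and half second cousins through their fathers (r = 1/64).
r = 1/8 + 1/64 = 9/64 = 0.140625.

0.140625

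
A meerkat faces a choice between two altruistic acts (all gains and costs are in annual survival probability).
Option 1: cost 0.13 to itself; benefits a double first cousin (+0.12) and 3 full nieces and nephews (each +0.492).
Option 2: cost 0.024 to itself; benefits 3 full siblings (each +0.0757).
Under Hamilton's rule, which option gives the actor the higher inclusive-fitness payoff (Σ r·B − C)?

Option 1: r to a double first cousin = 0.25.
Option 1: r to a full niece or nephew = 0.25.
Option 1: Σ r·B − C = (1·0.25·0.12 + 3·0.25·0.492) − 0.13 = 0.269.
Option 2: r to a full sibling = 0.5.
Option 2: Σ r·B − C = (3·0.5·0.0757) − 0.024 = 0.08955.
Option 1 has the higher net inclusive-fitness payoff.

Option 1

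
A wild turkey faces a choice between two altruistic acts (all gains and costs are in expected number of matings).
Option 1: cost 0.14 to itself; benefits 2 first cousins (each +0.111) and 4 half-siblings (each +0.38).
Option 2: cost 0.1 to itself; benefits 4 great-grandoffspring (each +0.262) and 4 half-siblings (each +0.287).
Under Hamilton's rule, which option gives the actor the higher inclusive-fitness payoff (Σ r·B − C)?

Option 2

Option 1: r to a first cousin = 0.125.
Option 1: r to a half-sibling = 0.25.
Option 1: Σ r·B − C = (2·0.125·0.111 + 4·0.25·0.38) − 0.14 = 0.26775.
Option 2: r to a great-grandoffspring = 0.125.
Option 2: r to a half-sibling = 0.25.
Option 2: Σ r·B − C = (4·0.125·0.262 + 4·0.25·0.287) − 0.1 = 0.318.
Option 2 has the higher net inclusive-fitness payoff.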